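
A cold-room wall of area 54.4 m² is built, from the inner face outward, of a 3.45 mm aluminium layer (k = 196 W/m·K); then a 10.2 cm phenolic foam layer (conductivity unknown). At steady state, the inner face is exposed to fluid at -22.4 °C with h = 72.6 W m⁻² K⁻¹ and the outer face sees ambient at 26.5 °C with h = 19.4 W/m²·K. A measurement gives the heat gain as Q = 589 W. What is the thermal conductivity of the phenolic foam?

k = 0.0229 W/m·K

ΣR = ΔT/Q = |-22.4 − 26.5|/589 = 0.08302 K/W
Known resistances:
  R_conv,in = 1/(hA) = 1/(72.6·54.4) = 2.532×10^-4 K/W
  R_aluminium = L/(kA) = 0.00345/(196·54.4) = 3.236×10^-7 K/W
  R_conv,out = 1/(hA) = 1/(19.4·54.4) = 9.475×10^-4 K/W
R_phenolic foam = ΣR − ΣR_known = 0.08302 − 0.001201 = 0.08182 K/W
L/(kA) = 0.08182 ⇒ k = 0.102/(0.08182·54.4) = 0.0229 W/m·K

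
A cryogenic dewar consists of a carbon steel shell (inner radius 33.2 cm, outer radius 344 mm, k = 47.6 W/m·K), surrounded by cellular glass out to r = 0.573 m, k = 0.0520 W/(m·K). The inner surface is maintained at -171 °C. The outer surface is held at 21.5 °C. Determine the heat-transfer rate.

Q = 108 W

Series thermal resistances, inner to outer:
  R_carbon steel = (1/0.332 − 1/0.344)/(4πk) = 0.1051/(4π·47.6) = 1.757×10^-4 K/W
  R_cellular glass = (1/0.344 − 1/0.573)/(4πk) = 1.162/(4π·0.0520) = 1.778 K/W
ΣR = 1.757×10^-4 + 1.778 = 1.778 K/W
Q = ΔT/ΣR = (-171 °C − 21.5 °C)/1.778 = -108 W
(Negative Q ⇒ heat flows inward; heat gain = 108 W.)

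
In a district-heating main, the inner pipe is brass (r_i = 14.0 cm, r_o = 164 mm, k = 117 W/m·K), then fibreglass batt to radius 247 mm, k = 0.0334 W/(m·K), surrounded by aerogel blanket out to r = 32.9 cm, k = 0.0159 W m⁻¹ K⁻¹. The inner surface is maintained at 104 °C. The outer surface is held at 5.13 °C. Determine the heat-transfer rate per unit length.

Resistance network (inner→outer):
  R'_brass = ln(0.164/0.140)/(2πk) = 0.1582/(2π·117) = 2.152×10^-4 m·K/W
  R'_fibreglass batt = ln(0.247/0.164)/(2πk) = 0.4095/(2π·0.0334) = 1.951 m·K/W
  R'_aerogel blanket = ln(0.329/0.247)/(2πk) = 0.2867/(2π·0.0159) = 2.869 m·K/W
ΣR = 2.152×10^-4 + 1.951 + 2.869 = 4.820 m·K/W
Q' = ΔT/ΣR = (104 °C − 5.13 °C)/4.820 = 20.5 W/m

Q' = 20.5 W/m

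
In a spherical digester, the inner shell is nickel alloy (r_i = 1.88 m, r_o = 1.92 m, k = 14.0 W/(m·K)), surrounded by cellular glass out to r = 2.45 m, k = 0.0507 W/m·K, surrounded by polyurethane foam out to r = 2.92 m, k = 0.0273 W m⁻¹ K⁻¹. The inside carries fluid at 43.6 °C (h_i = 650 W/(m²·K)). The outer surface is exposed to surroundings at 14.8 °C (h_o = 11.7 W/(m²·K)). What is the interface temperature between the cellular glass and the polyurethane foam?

T = 29.8 °C

Series thermal resistances, inner to outer:
  R_conv,in = 1/(4πr²h) = 1/(4π·1.88²·650) = 3.464×10^-5 K/W
  R_nickel alloy = (1/1.88 − 1/1.92)/(4πk) = 0.01108/(4π·14.0) = 6.299×10^-5 K/W
  R_cellular glass = (1/1.92 − 1/2.45)/(4πk) = 0.1127/(4π·0.0507) = 0.1768 K/W
  R_polyurethane foam = (1/2.45 − 1/2.92)/(4πk) = 0.06570/(4π·0.0273) = 0.1915 K/W
  R_conv,out = 1/(4πr²h) = 1/(4π·2.92²·11.7) = 7.977×10^-4 K/W
ΣR = 3.464×10^-5 + 6.299×10^-5 + 0.1768 + 0.1915 + 7.977×10^-4 = 0.3692 K/W
Q = ΔT/ΣR = (43.6 °C − 14.8 °C)/0.3692 = 78.01 W
From the inner boundary to the cellular glass/polyurethane foam interface, ΣR_partial = 0.1769 K/W.
T_interface = T_in − Q·ΣR_partial = 43.6 °C − (78.01)(0.1769) = 29.8 °C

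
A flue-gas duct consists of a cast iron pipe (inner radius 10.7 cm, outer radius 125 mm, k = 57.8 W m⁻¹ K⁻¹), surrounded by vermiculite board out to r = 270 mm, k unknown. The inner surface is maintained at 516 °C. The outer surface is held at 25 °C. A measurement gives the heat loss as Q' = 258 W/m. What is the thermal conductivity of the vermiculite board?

k = 0.0644 W/m·K

ΣR = ΔT/Q' = |516 − 25|/258 = 1.903 m·K/W
Known resistances:
  R'_cast iron = ln(0.125/0.107)/(2πk) = 0.1555/(2π·57.8) = 4.281×10^-4 m·K/W
R_vermiculite board = ΣR − ΣR_known = 1.903 − 4.281×10^-4 = 1.903 m·K/W
ln(r₂/r₁)/(2πk) = 1.903 ⇒ k = 0.7701/(2π·1.903) = 0.0644 W/m·K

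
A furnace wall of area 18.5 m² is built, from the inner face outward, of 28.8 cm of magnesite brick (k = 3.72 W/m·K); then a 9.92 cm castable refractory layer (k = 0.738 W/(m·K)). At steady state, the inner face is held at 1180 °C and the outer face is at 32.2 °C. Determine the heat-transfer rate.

Q = 100 kW

Series thermal resistances, inner to outer:
  R_magnesite brick = L/(kA) = 0.288/(3.72·18.5) = 0.004185 K/W
  R_castable refractory = L/(kA) = 0.0992/(0.738·18.5) = 0.007266 K/W
ΣR = 0.004185 + 0.007266 = 0.01145 K/W
Q = ΔT/ΣR = (1180 °C − 32.2 °C)/0.01145 = 1.00×10^5 W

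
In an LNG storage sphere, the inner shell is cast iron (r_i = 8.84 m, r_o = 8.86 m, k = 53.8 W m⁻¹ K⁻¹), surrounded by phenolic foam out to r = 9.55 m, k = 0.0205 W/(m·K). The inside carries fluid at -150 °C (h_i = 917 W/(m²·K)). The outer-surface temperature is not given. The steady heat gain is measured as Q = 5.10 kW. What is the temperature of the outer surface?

Sum the resistances:
  R_conv,in = 1/(4πr²h) = 1/(4π·8.84²·917) = 1.110×10^-6 K/W
  R_cast iron = (1/8.84 − 1/8.86)/(4πk) = 2.554×10^-4/(4π·53.8) = 3.777×10^-7 K/W
  R_phenolic foam = (1/8.86 − 1/9.55)/(4πk) = 0.008155/(4π·0.0205) = 0.03166 K/W
ΣR = 0.03166 K/W
ΔT = Q·ΣR = 5100 × 0.03166 = 161.5 K
Heat flows inward, so T_out = T_in + ΔT = -150 + 161.5 = 11.5 °C

T_out = 11.5 °C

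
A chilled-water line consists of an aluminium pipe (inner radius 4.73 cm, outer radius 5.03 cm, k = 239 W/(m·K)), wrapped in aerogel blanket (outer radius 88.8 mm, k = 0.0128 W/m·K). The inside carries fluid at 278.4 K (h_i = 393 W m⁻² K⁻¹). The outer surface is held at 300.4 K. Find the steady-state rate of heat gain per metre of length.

Treat each layer as a resistance in series:
  R'_conv,in = 1/(2πr h) = 1/(2π·0.0473·393) = 0.008562 m·K/W
  R'_aluminium = ln(0.0503/0.0473)/(2πk) = 0.06149/(2π·239) = 4.095×10^-5 m·K/W
  R'_aerogel blanket = ln(0.0888/0.0503)/(2πk) = 0.5684/(2π·0.0128) = 7.067 m·K/W
ΣR = 0.008562 + 4.095×10^-5 + 7.067 = 7.076 m·K/W
Q' = ΔT/ΣR = (278.4 K − 300.4 K)/7.076 = -3.11 W/m
(Negative Q' ⇒ heat flows inward; heat gain = 3.11 W/m.)

Q' = 3.11 W/m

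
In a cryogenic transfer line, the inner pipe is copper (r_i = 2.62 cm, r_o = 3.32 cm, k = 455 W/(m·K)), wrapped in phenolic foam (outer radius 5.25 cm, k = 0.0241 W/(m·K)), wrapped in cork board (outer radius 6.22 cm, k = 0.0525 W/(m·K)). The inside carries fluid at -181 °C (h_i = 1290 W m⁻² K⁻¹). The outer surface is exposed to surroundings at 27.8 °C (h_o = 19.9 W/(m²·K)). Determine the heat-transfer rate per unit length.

Q' = 56.8 W/m

Series thermal resistances, inner to outer:
  R'_conv,in = 1/(2πr h) = 1/(2π·0.0262·1290) = 0.004709 m·K/W
  R'_copper = ln(0.0332/0.0262)/(2πk) = 0.2368/(2π·455) = 8.283×10^-5 m·K/W
  R'_phenolic foam = ln(0.0525/0.0332)/(2πk) = 0.4583/(2π·0.0241) = 3.026 m·K/W
  R'_cork board = ln(0.0622/0.0525)/(2πk) = 0.1695/(2π·0.0525) = 0.5140 m·K/W
  R'_conv,out = 1/(2πr h) = 1/(2π·0.0622·19.9) = 0.1286 m·K/W
ΣR = 0.004709 + 8.283×10^-5 + 3.026 + 0.5140 + 0.1286 = 3.673 m·K/W
Q' = ΔT/ΣR = (-181 °C − 27.8 °C)/3.673 = -56.8 W/m
(Negative Q' ⇒ heat flows inward; heat gain = 56.8 W/m.)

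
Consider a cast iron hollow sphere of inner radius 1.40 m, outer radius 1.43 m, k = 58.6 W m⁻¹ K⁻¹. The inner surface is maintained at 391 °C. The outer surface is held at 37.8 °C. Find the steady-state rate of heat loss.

Q = 4πk·ΔT/(1/r₁ − 1/r₂) = 4π × 58.6 × 353.2 / (1/1.40 − 1/1.43) = 1.74×10^7 W

Q = 17400 kW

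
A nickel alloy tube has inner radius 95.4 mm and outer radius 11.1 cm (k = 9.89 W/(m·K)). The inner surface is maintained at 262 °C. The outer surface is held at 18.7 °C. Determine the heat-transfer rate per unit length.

Q' = 2πk·ΔT/ln(r₂/r₁) = 2π × 9.89 × 243.3 / ln(0.111/0.0954) = 99800 W/m

Q' = 99.8 kW/m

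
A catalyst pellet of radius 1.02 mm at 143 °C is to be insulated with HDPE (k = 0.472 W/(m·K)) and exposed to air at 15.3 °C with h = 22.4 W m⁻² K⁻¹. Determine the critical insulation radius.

For a sphere, r_cr = 2k_ins/h = 2·0.472/22.4 = 0.0421 m = 4.21 cm

r_cr = 4.21 cm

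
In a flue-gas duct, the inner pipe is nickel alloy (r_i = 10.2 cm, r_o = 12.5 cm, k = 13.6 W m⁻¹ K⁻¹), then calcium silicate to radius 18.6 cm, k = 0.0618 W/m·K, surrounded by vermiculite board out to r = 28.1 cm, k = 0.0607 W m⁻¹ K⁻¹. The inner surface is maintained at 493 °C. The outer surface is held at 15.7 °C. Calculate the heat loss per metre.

Treat each layer as a resistance in series:
  R'_nickel alloy = ln(0.125/0.102)/(2πk) = 0.2033/(2π·13.6) = 0.002380 m·K/W
  R'_calcium silicate = ln(0.186/0.125)/(2πk) = 0.3974/(2π·0.0618) = 1.024 m·K/W
  R'_vermiculite board = ln(0.281/0.186)/(2πk) = 0.4126/(2π·0.0607) = 1.082 m·K/W
ΣR = 0.002380 + 1.024 + 1.082 = 2.108 m·K/W
Q' = ΔT/ΣR = (493 °C − 15.7 °C)/2.108 = 226 W/m

Q' = 226 W/m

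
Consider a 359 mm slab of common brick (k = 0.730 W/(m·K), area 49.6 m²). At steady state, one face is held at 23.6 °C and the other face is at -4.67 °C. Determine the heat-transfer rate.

Q = 2850 W

Q = kA·ΔT/L = 0.730 × 49.6 × |23.6 °C − -4.67 °C| / 0.359 = 2850 W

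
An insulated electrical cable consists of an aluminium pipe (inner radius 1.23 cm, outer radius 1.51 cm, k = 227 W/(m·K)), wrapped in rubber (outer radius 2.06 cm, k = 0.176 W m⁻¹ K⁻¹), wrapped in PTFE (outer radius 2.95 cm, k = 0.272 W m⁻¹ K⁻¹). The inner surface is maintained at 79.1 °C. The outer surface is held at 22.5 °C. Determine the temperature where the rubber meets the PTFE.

Treat each layer as a resistance in series:
  R'_aluminium = ln(0.0151/0.0123)/(2πk) = 0.2051/(2π·227) = 1.438×10^-4 m·K/W
  R'_rubber = ln(0.0206/0.0151)/(2πk) = 0.3106/(2π·0.176) = 0.2809 m·K/W
  R'_PTFE = ln(0.0295/0.0206)/(2πk) = 0.3591/(2π·0.272) = 0.2101 m·K/W
ΣR = 1.438×10^-4 + 0.2809 + 0.2101 = 0.4911 m·K/W
Q' = ΔT/ΣR = (79.1 °C − 22.5 °C)/0.4911 = 115.3 W/m
From the inner boundary to the rubber/PTFE interface, ΣR_partial = 0.2810 m·K/W.
T_interface = T_in − Q'·ΣR_partial = 79.1 °C − (115.3)(0.2810) = 46.7 °C

T = 46.7 °C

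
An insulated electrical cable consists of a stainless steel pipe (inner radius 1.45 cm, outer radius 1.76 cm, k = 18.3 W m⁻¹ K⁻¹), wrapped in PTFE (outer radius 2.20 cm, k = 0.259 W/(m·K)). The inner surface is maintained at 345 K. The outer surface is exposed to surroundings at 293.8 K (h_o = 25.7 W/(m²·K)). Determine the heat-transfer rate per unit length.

Q' = 122 W/m

Treat each layer as a resistance in series:
  R'_stainless steel = ln(0.0176/0.0145)/(2πk) = 0.1938/(2π·18.3) = 0.001685 m·K/W
  R'_PTFE = ln(0.0220/0.0176)/(2πk) = 0.2231/(2π·0.259) = 0.1371 m·K/W
  R'_conv,out = 1/(2πr h) = 1/(2π·0.0220·25.7) = 0.2815 m·K/W
ΣR = 0.001685 + 0.1371 + 0.2815 = 0.4203 m·K/W
Q' = ΔT/ΣR = (345 K − 293.8 K)/0.4203 = 122 W/m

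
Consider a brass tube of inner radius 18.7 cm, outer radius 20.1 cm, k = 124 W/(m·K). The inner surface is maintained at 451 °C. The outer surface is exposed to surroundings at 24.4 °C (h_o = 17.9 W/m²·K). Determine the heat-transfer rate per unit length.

Treat each layer as a resistance in series:
  R'_brass = ln(0.201/0.187)/(2πk) = 0.07220/(2π·124) = 9.266×10^-5 m·K/W
  R'_conv,out = 1/(2πr h) = 1/(2π·0.201·17.9) = 0.04424 m·K/W
ΣR = 9.266×10^-5 + 0.04424 = 0.04433 m·K/W
Q' = ΔT/ΣR = (451 °C − 24.4 °C)/0.04433 = 9620 W/m

Q' = 9.62 kW/m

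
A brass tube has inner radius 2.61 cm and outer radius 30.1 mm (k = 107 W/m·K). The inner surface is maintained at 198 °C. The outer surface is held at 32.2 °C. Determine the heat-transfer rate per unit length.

Q' = 2πk·ΔT/ln(r₂/r₁) = 2π × 107 × 165.8 / ln(0.0301/0.0261) = 7.82×10^5 W/m

Q' = 782 kW/m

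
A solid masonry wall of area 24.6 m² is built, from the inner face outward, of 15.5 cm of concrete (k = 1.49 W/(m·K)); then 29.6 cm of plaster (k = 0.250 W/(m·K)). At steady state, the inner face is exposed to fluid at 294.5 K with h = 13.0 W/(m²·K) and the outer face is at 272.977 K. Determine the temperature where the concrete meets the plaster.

T = 291.6 K

Resistance network (inner→outer):
  R_conv,in = 1/(hA) = 1/(13.0·24.6) = 0.003127 K/W
  R_concrete = L/(kA) = 0.155/(1.49·24.6) = 0.004229 K/W
  R_plaster = L/(kA) = 0.296/(0.250·24.6) = 0.04813 K/W
ΣR = 0.003127 + 0.004229 + 0.04813 = 0.05549 K/W
Q = ΔT/ΣR = (294.5 K − 272.977 K)/0.05549 = 387.9 W
From the inner boundary to the concrete/plaster interface, ΣR_partial = 0.007356 K/W.
T_interface = T_in − Q·ΣR_partial = 294.5 K − (387.9)(0.007356) = 291.6 K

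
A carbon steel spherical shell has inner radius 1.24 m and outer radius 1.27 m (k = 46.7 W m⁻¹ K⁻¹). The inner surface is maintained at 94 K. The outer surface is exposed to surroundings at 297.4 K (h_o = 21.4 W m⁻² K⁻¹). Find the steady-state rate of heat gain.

Q = 87.0 kW

Treat each layer as a resistance in series:
  R_carbon steel = (1/1.24 − 1/1.27)/(4πk) = 0.01905/(4π·46.7) = 3.246×10^-5 K/W
  R_conv,out = 1/(4πr²h) = 1/(4π·1.27²·21.4) = 0.002306 K/W
ΣR = 3.246×10^-5 + 0.002306 = 0.002338 K/W
Q = ΔT/ΣR = (94 K − 297.4 K)/0.002338 = -87000 W
(Negative Q ⇒ heat flows inward; heat gain = 87000 W.)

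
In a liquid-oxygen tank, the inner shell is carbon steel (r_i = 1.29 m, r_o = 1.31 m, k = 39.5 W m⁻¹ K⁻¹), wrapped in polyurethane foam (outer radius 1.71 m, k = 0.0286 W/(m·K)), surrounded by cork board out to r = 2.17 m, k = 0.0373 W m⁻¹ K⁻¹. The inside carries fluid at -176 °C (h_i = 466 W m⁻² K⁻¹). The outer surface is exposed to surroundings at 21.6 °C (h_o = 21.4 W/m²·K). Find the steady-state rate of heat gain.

Q = 259 W

Resistance network (inner→outer):
  R_conv,in = 1/(4πr²h) = 1/(4π·1.29²·466) = 1.026×10^-4 K/W
  R_carbon steel = (1/1.29 − 1/1.31)/(4πk) = 0.01184/(4π·39.5) = 2.384×10^-5 K/W
  R_polyurethane foam = (1/1.31 − 1/1.71)/(4πk) = 0.1786/(4π·0.0286) = 0.4968 K/W
  R_cork board = (1/1.71 − 1/2.17)/(4πk) = 0.1240/(4π·0.0373) = 0.2645 K/W
  R_conv,out = 1/(4πr²h) = 1/(4π·2.17²·21.4) = 7.897×10^-4 K/W
ΣR = 1.026×10^-4 + 2.384×10^-5 + 0.4968 + 0.2645 + 7.897×10^-4 = 0.7622 K/W
Q = ΔT/ΣR = (-176 °C − 21.6 °C)/0.7622 = -259 W
(Negative Q ⇒ heat flows inward; heat gain = 259 W.)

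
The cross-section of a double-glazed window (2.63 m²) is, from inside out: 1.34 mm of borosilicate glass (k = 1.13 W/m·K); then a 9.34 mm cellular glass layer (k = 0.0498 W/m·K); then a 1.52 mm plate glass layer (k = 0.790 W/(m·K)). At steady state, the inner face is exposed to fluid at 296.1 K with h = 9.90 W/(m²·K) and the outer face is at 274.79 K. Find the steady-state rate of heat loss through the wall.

Treat each layer as a resistance in series:
  R_conv,in = 1/(hA) = 1/(9.90·2.63) = 0.03841 K/W
  R_borosilicate glass = L/(kA) = 0.00134/(1.13·2.63) = 4.509×10^-4 K/W
  R_cellular glass = L/(kA) = 0.00934/(0.0498·2.63) = 0.07131 K/W
  R_plate glass = L/(kA) = 0.00152/(0.790·2.63) = 7.316×10^-4 K/W
ΣR = 0.03841 + 4.509×10^-4 + 0.07131 + 7.316×10^-4 = 0.1109 K/W
Q = ΔT/ΣR = (296.1 K − 274.79 K)/0.1109 = 192 W

Q = 192 W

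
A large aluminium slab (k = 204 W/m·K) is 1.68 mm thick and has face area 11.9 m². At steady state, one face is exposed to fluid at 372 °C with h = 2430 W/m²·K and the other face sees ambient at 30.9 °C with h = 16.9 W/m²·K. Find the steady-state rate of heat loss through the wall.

Q = 68.1 kW

Series thermal resistances, inner to outer:
  R_conv,in = 1/(hA) = 1/(2430·11.9) = 3.458×10^-5 K/W
  R_aluminium = L/(kA) = 0.00168/(204·11.9) = 6.920×10^-7 K/W
  R_conv,out = 1/(hA) = 1/(16.9·11.9) = 0.004972 K/W
ΣR = 3.458×10^-5 + 6.920×10^-7 + 0.004972 = 0.005007 K/W
Q = ΔT/ΣR = (372 °C − 30.9 °C)/0.005007 = 68100 W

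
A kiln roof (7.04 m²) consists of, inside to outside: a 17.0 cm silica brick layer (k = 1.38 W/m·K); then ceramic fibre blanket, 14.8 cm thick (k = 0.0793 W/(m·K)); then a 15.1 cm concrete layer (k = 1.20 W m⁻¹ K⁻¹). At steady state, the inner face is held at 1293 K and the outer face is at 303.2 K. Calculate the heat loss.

Q = 3.29 kW

Series thermal resistances, inner to outer:
  R_silica brick = L/(kA) = 0.170/(1.38·7.04) = 0.01750 K/W
  R_ceramic fibre blanket = L/(kA) = 0.148/(0.0793·7.04) = 0.2651 K/W
  R_concrete = L/(kA) = 0.151/(1.20·7.04) = 0.01787 K/W
ΣR = 0.01750 + 0.2651 + 0.01787 = 0.3005 K/W
Q = ΔT/ΣR = (1293 K − 303.2 K)/0.3005 = 3290 W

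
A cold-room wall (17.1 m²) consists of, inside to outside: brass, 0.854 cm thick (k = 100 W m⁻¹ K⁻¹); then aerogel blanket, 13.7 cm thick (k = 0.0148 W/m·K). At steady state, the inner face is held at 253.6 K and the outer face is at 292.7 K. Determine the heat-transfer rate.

Series thermal resistances, inner to outer:
  R_brass = L/(kA) = 0.00854/(100·17.1) = 4.994×10^-6 K/W
  R_aerogel blanket = L/(kA) = 0.137/(0.0148·17.1) = 0.5413 K/W
ΣR = 4.994×10^-6 + 0.5413 = 0.5413 K/W
Q = ΔT/ΣR = (253.6 K − 292.7 K)/0.5413 = -72.2 W
(Negative Q ⇒ heat flows inward; heat gain = 72.2 W.)

Q = 72.2 W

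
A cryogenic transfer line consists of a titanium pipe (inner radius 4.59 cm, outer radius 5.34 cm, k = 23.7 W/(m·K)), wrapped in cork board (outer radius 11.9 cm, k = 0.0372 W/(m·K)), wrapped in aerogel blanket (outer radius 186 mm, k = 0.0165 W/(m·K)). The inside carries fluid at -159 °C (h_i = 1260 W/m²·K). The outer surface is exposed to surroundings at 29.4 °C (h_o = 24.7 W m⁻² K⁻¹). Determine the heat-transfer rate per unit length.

Treat each layer as a resistance in series:
  R'_conv,in = 1/(2πr h) = 1/(2π·0.0459·1260) = 0.002752 m·K/W
  R'_titanium = ln(0.0534/0.0459)/(2πk) = 0.1513/(2π·23.7) = 0.001016 m·K/W
  R'_cork board = ln(0.119/0.0534)/(2πk) = 0.8013/(2π·0.0372) = 3.428 m·K/W
  R'_aerogel blanket = ln(0.186/0.119)/(2πk) = 0.4466/(2π·0.0165) = 4.308 m·K/W
  R'_conv,out = 1/(2πr h) = 1/(2π·0.186·24.7) = 0.03464 m·K/W
ΣR = 0.002752 + 0.001016 + 3.428 + 4.308 + 0.03464 = 7.774 m·K/W
Q' = ΔT/ΣR = (-159 °C − 29.4 °C)/7.774 = -24.2 W/m
(Negative Q' ⇒ heat flows inward; heat gain = 24.2 W/m.)

Q' = 24.2 W/m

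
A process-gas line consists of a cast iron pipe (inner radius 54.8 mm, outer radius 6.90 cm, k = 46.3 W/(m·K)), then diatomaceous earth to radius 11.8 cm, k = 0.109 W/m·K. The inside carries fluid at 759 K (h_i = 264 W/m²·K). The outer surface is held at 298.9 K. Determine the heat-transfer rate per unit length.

Series thermal resistances, inner to outer:
  R'_conv,in = 1/(2πr h) = 1/(2π·0.0548·264) = 0.01100 m·K/W
  R'_cast iron = ln(0.0690/0.0548)/(2πk) = 0.2304/(2π·46.3) = 7.920×10^-4 m·K/W
  R'_diatomaceous earth = ln(0.118/0.0690)/(2πk) = 0.5366/(2π·0.109) = 0.7835 m·K/W
ΣR = 0.01100 + 7.920×10^-4 + 0.7835 = 0.7953 m·K/W
Q' = ΔT/ΣR = (759 K − 298.9 K)/0.7953 = 579 W/m

Q' = 579 W/m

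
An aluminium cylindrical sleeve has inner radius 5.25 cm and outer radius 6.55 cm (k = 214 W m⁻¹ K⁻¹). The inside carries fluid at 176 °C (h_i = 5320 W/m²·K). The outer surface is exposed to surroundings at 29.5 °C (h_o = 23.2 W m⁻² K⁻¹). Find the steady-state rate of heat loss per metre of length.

Q' = 1390 W/m

Series thermal resistances, inner to outer:
  R'_conv,in = 1/(2πr h) = 1/(2π·0.0525·5320) = 5.698×10^-4 m·K/W
  R'_aluminium = ln(0.0655/0.0525)/(2πk) = 0.2212/(2π·214) = 1.645×10^-4 m·K/W
  R'_conv,out = 1/(2πr h) = 1/(2π·0.0655·23.2) = 0.1047 m·K/W
ΣR = 5.698×10^-4 + 1.645×10^-4 + 0.1047 = 0.1054 m·K/W
Q' = ΔT/ΣR = (176 °C − 29.5 °C)/0.1054 = 1390 W/m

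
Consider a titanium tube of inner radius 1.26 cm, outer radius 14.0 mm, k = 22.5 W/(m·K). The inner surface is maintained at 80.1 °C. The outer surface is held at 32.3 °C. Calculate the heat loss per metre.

Q' = 64.1 kW/m

Q' = 2πk·ΔT/ln(r₂/r₁) = 2π × 22.5 × 47.8 / ln(0.0140/0.0126) = 64100 W/m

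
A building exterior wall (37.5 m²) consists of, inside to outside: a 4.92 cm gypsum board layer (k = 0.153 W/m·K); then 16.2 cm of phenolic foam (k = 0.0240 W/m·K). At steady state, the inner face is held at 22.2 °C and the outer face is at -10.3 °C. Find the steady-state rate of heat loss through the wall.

Treat each layer as a resistance in series:
  R_gypsum board = L/(kA) = 0.0492/(0.153·37.5) = 0.008575 K/W
  R_phenolic foam = L/(kA) = 0.162/(0.0240·37.5) = 0.1800 K/W
ΣR = 0.008575 + 0.1800 = 0.1886 K/W
Q = ΔT/ΣR = (22.2 °C − -10.3 °C)/0.1886 = 172 W

Q = 172 W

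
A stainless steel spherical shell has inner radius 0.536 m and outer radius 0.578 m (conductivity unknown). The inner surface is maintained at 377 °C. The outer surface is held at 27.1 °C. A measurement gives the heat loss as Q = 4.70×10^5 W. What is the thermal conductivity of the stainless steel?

k = 14.5 W/m·K

ΣR = ΔT/Q = |377 − 27.1|/4.70×10^5 = 7.445×10^-4 K/W
(1/r₁−1/r₂)/(4πk) = 7.445×10^-4 ⇒ k = 0.1356/(4π·7.445×10^-4) = 14.5 W/m·K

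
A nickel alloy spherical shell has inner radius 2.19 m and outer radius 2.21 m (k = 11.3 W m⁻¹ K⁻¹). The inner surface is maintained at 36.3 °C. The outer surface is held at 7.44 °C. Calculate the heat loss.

Q = 4πk·ΔT/(1/r₁ − 1/r₂) = 4π × 11.3 × 28.86 / (1/2.19 − 1/2.21) = 9.92×10^5 W

Q = 9.92×10^5 W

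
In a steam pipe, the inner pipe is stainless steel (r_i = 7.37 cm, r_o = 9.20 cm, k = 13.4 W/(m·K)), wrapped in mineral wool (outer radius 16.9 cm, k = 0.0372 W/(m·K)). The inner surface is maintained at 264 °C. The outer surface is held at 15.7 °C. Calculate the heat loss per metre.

Q' = 95.3 W/m

Resistance network (inner→outer):
  R'_stainless steel = ln(0.0920/0.0737)/(2πk) = 0.2218/(2π·13.4) = 0.002634 m·K/W
  R'_mineral wool = ln(0.169/0.0920)/(2πk) = 0.6081/(2π·0.0372) = 2.602 m·K/W
ΣR = 0.002634 + 2.602 = 2.605 m·K/W
Q' = ΔT/ΣR = (264 °C − 15.7 °C)/2.605 = 95.3 W/m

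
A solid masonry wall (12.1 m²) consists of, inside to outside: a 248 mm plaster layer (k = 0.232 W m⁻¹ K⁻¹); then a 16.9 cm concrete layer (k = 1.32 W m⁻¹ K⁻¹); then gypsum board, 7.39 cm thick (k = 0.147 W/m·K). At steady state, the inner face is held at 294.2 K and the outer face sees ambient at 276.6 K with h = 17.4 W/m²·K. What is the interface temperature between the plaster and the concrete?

T = 283.5 K

Resistance network (inner→outer):
  R_plaster = L/(kA) = 0.248/(0.232·12.1) = 0.08834 K/W
  R_concrete = L/(kA) = 0.169/(1.32·12.1) = 0.01058 K/W
  R_gypsum board = L/(kA) = 0.0739/(0.147·12.1) = 0.04155 K/W
  R_conv,out = 1/(hA) = 1/(17.4·12.1) = 0.004750 K/W
ΣR = 0.08834 + 0.01058 + 0.04155 + 0.004750 = 0.1452 K/W
Q = ΔT/ΣR = (294.2 K − 276.6 K)/0.1452 = 121.2 W
From the inner boundary to the plaster/concrete interface, ΣR_partial = 0.08834 K/W.
T_interface = T_in − Q·ΣR_partial = 294.2 K − (121.2)(0.08834) = 283.5 K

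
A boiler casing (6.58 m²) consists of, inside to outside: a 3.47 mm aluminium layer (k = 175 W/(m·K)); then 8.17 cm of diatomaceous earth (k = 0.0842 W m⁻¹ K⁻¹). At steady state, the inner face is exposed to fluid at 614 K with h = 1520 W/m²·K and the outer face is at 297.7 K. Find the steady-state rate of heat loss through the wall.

Series thermal resistances, inner to outer:
  R_conv,in = 1/(hA) = 1/(1520·6.58) = 9.998×10^-5 K/W
  R_aluminium = L/(kA) = 0.00347/(175·6.58) = 3.013×10^-6 K/W
  R_diatomaceous earth = L/(kA) = 0.0817/(0.0842·6.58) = 0.1475 K/W
ΣR = 9.998×10^-5 + 3.013×10^-6 + 0.1475 = 0.1476 K/W
Q = ΔT/ΣR = (614 K − 297.7 K)/0.1476 = 2140 W

Q = 2.14 kW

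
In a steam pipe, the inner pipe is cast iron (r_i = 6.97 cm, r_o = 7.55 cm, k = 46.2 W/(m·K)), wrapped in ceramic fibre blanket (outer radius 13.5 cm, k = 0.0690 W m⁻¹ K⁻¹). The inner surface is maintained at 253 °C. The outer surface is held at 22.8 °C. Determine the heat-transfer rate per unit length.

Q' = 172 W/m

Treat each layer as a resistance in series:
  R'_cast iron = ln(0.0755/0.0697)/(2πk) = 0.07993/(2π·46.2) = 2.754×10^-4 m·K/W
  R'_ceramic fibre blanket = ln(0.135/0.0755)/(2πk) = 0.5811/(2π·0.0690) = 1.340 m·K/W
ΣR = 2.754×10^-4 + 1.340 = 1.340 m·K/W
Q' = ΔT/ΣR = (253 °C − 22.8 °C)/1.340 = 172 W/m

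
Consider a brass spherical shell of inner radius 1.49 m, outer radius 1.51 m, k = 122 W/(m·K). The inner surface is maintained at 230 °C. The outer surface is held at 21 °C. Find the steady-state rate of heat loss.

Q = 36000 kW

Q = 4πk·ΔT/(1/r₁ − 1/r₂) = 4π × 122 × 209 / (1/1.49 − 1/1.51) = 3.60×10^7 W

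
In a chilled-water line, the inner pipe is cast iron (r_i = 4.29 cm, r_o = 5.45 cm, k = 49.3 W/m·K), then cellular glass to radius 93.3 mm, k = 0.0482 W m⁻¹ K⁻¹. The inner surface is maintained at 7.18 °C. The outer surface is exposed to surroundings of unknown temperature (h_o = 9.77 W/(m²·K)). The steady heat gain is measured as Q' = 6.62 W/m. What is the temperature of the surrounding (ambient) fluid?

Series resistances:
  R'_cast iron = ln(0.0545/0.0429)/(2πk) = 0.2393/(2π·49.3) = 7.726×10^-4 m·K/W
  R'_cellular glass = ln(0.0933/0.0545)/(2πk) = 0.5376/(2π·0.0482) = 1.775 m·K/W
  R'_conv,out = 1/(2πr h) = 1/(2π·0.0933·9.77) = 0.1746 m·K/W
ΣR = 1.951 m·K/W
ΔT = Q'·ΣR = 6.62 × 1.951 = 12.92 K
Heat flows inward, so T_out = T_in + ΔT = 7.18 + 12.92 = 20.1 °C

T_out = 20.1 °C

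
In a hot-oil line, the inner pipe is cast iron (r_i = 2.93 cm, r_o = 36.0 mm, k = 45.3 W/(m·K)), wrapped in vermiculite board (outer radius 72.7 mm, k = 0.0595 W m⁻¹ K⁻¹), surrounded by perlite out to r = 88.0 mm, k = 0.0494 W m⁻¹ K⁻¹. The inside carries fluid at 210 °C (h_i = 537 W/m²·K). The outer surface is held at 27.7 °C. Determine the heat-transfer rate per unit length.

Series thermal resistances, inner to outer:
  R'_conv,in = 1/(2πr h) = 1/(2π·0.0293·537) = 0.01012 m·K/W
  R'_cast iron = ln(0.0360/0.0293)/(2πk) = 0.2059/(2π·45.3) = 7.235×10^-4 m·K/W
  R'_vermiculite board = ln(0.0727/0.0360)/(2πk) = 0.7028/(2π·0.0595) = 1.880 m·K/W
  R'_perlite = ln(0.0880/0.0727)/(2πk) = 0.1910/(2π·0.0494) = 0.6153 m·K/W
ΣR = 0.01012 + 7.235×10^-4 + 1.880 + 0.6153 = 2.506 m·K/W
Q' = ΔT/ΣR = (210 °C − 27.7 °C)/2.506 = 72.7 W/m

Q' = 72.7 W/m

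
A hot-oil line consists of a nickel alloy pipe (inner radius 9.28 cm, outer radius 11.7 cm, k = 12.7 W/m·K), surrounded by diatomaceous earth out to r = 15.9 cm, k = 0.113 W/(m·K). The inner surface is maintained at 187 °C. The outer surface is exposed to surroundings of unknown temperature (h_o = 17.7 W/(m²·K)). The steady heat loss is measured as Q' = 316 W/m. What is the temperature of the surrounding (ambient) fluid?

T_out = 31.7 °C

Series resistances:
  R'_nickel alloy = ln(0.117/0.0928)/(2πk) = 0.2317/(2π·12.7) = 0.002904 m·K/W
  R'_diatomaceous earth = ln(0.159/0.117)/(2πk) = 0.3067/(2π·0.113) = 0.4320 m·K/W
  R'_conv,out = 1/(2πr h) = 1/(2π·0.159·17.7) = 0.05655 m·K/W
ΣR = 0.4915 m·K/W
ΔT = Q'·ΣR = 316 × 0.4915 = 155.3 K
Heat flows outward, so T_out = T_in − ΔT = 187 − 155.3 = 31.7 °C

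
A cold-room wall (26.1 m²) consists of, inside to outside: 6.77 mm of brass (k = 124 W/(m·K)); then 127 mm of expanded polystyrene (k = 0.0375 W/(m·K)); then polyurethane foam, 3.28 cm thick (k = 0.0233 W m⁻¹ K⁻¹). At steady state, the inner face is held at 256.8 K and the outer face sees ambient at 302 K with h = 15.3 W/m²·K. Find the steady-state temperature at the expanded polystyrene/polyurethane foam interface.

T = 288.3 K

Treat each layer as a resistance in series:
  R_brass = L/(kA) = 0.00677/(124·26.1) = 2.092×10^-6 K/W
  R_expanded polystyrene = L/(kA) = 0.127/(0.0375·26.1) = 0.1298 K/W
  R_polyurethane foam = L/(kA) = 0.0328/(0.0233·26.1) = 0.05394 K/W
  R_conv,out = 1/(hA) = 1/(15.3·26.1) = 0.002504 K/W
ΣR = 2.092×10^-6 + 0.1298 + 0.05394 + 0.002504 = 0.1862 K/W
Q = ΔT/ΣR = (256.8 K − 302 K)/0.1862 = -242.7 W
From the inner boundary to the expanded polystyrene/polyurethane foam interface, ΣR_partial = 0.1298 K/W.
T_interface = T_in − Q·ΣR_partial = 256.8 K − (-242.7)(0.1298) = 288.3 K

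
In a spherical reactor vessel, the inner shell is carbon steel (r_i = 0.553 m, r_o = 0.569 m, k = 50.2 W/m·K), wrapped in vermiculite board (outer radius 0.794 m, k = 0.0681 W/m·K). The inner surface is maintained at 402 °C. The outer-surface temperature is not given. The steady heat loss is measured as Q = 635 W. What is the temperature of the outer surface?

T_out = 32.4 °C

Series resistances:
  R_carbon steel = (1/0.553 − 1/0.569)/(4πk) = 0.05085/(4π·50.2) = 8.061×10^-5 K/W
  R_vermiculite board = (1/0.569 − 1/0.794)/(4πk) = 0.4980/(4π·0.0681) = 0.5820 K/W
ΣR = 0.5820 K/W
ΔT = Q·ΣR = 635 × 0.5820 = 369.6 K
Heat flows outward, so T_out = T_in − ΔT = 402 − 369.6 = 32.4 °C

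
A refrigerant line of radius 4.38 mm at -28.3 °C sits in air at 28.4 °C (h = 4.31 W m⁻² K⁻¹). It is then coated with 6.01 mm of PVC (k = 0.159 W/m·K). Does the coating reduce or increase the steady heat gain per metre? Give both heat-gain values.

Critical radius for a cylinder: r_cr = k/h = 0.0369 m = 3.69 cm.
Outer radius after coating: r₂ = 0.00438 + 0.00601 = 0.01039 m.
Since r₁ < r_cr and r₂ ≤ r_cr, the coating moves toward the maximum at r_cr — heat gain rises.
Bare: R = 1/(2πr₁h) = 8.431 m·K/W; Q = 56.7/8.431 = 6.73 W/m.
Coated: R = R_cond + R_conv = 4.419 m·K/W; Q = 56.7/4.419 = 12.8 W/m.

increases: 6.73 → 12.8 W/m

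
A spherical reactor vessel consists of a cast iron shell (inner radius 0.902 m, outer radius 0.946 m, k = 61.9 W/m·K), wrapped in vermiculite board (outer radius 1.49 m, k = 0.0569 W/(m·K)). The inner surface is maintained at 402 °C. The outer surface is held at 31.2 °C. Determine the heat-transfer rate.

Series thermal resistances, inner to outer:
  R_cast iron = (1/0.902 − 1/0.946)/(4πk) = 0.05156/(4π·61.9) = 6.629×10^-5 K/W
  R_vermiculite board = (1/0.946 − 1/1.49)/(4πk) = 0.3859/(4π·0.0569) = 0.5398 K/W
ΣR = 6.629×10^-5 + 0.5398 = 0.5399 K/W
Q = ΔT/ΣR = (402 °C − 31.2 °C)/0.5399 = 687 W

Q = 687 W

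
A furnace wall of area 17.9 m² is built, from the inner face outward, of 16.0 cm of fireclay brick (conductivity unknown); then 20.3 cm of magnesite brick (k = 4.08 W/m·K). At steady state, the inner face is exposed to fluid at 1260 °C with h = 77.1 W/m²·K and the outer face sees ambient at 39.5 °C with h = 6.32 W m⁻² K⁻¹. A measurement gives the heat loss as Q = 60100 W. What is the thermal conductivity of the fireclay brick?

k = 1.12 W/m·K

ΣR = ΔT/Q = |1260 − 39.5|/60100 = 0.02031 K/W
Known resistances:
  R_conv,in = 1/(hA) = 1/(77.1·17.9) = 7.246×10^-4 K/W
  R_magnesite brick = L/(kA) = 0.203/(4.08·17.9) = 0.002780 K/W
  R_conv,out = 1/(hA) = 1/(6.32·17.9) = 0.008840 K/W
R_fireclay brick = ΣR − ΣR_known = 0.02031 − 0.01234 = 0.007970 K/W
L/(kA) = 0.007970 ⇒ k = 0.160/(0.007970·17.9) = 1.12 W/m·K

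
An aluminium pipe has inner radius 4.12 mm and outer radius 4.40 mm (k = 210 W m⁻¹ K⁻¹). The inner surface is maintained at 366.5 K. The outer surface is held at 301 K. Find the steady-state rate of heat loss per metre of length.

Q' = 2πk·ΔT/ln(r₂/r₁) = 2π × 210 × 65.5 / ln(0.00440/0.00412) = 1.31×10^6 W/m

Q' = 1.31×10^6 W/m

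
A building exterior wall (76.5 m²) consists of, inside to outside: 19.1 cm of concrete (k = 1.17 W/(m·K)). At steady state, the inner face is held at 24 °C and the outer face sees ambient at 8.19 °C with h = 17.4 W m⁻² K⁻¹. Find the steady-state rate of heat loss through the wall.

Resistance network (inner→outer):
  R_concrete = L/(kA) = 0.191/(1.17·76.5) = 0.002134 K/W
  R_conv,out = 1/(hA) = 1/(17.4·76.5) = 7.513×10^-4 K/W
ΣR = 0.002134 + 7.513×10^-4 = 0.002885 K/W
Q = ΔT/ΣR = (24 °C − 8.19 °C)/0.002885 = 5480 W

Q = 5.48 kW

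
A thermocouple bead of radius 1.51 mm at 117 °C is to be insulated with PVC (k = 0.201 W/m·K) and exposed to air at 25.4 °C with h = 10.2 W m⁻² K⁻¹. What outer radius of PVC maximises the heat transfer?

For a sphere, r_cr = 2k_ins/h = 2·0.201/10.2 = 0.0394 m = 3.94 cm

r_cr = 3.94 cm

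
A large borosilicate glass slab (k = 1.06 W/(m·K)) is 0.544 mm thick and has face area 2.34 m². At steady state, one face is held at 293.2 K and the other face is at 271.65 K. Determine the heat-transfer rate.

Q = 98.3 kW

Q = kA·ΔT/L = 1.06 × 2.34 × |293.2 K − 271.65 K| / 5.44×10^-4 = 98300 W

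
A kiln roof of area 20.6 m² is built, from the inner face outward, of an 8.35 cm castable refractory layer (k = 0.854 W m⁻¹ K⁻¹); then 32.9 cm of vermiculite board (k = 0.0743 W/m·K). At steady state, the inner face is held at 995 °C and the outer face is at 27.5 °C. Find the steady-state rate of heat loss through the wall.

Q = 4400 W

Resistance network (inner→outer):
  R_castable refractory = L/(kA) = 0.0835/(0.854·20.6) = 0.004746 K/W
  R_vermiculite board = L/(kA) = 0.329/(0.0743·20.6) = 0.2150 K/W
ΣR = 0.004746 + 0.2150 = 0.2197 K/W
Q = ΔT/ΣR = (995 °C − 27.5 °C)/0.2197 = 4400 W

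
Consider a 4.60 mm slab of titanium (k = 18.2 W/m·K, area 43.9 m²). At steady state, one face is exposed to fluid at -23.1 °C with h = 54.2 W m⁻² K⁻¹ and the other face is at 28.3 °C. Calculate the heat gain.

Resistance network (inner→outer):
  R_conv,in = 1/(hA) = 1/(54.2·43.9) = 4.203×10^-4 K/W
  R_titanium = L/(kA) = 0.00460/(18.2·43.9) = 5.757×10^-6 K/W
ΣR = 4.203×10^-4 + 5.757×10^-6 = 4.261×10^-4 K/W
Q = ΔT/ΣR = (-23.1 °C − 28.3 °C)/4.261×10^-4 = -1.21×10^5 W
(Negative Q ⇒ heat flows inward; heat gain = 1.21×10^5 W.)

Q = 1.21×10^5 W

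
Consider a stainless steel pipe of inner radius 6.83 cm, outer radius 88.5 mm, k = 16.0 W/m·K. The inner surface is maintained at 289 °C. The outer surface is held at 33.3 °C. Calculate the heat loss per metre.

Q' = 2πk·ΔT/ln(r₂/r₁) = 2π × 16.0 × 255.7 / ln(0.0885/0.0683) = 99200 W/m

Q' = 99.2 kW/m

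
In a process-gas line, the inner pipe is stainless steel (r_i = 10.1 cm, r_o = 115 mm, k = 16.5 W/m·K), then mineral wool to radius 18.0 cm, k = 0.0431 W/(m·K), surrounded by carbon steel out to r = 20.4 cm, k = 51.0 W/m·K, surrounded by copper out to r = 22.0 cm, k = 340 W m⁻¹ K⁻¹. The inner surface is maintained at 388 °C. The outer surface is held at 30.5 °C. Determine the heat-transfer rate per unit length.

Q' = 216 W/m

Treat each layer as a resistance in series:
  R'_stainless steel = ln(0.115/0.101)/(2πk) = 0.1298/(2π·16.5) = 0.001252 m·K/W
  R'_mineral wool = ln(0.180/0.115)/(2πk) = 0.4480/(2π·0.0431) = 1.654 m·K/W
  R'_carbon steel = ln(0.204/0.180)/(2πk) = 0.1252/(2π·51.0) = 3.906×10^-4 m·K/W
  R'_copper = ln(0.220/0.204)/(2πk) = 0.07551/(2π·340) = 3.535×10^-5 m·K/W
ΣR = 0.001252 + 1.654 + 3.906×10^-4 + 3.535×10^-5 = 1.656 m·K/W
Q' = ΔT/ΣR = (388 °C − 30.5 °C)/1.656 = 216 W/m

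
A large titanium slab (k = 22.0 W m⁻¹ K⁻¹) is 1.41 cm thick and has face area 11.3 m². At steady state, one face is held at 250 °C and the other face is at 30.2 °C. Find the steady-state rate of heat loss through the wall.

Q = kA·ΔT/L = 22.0 × 11.3 × |250 °C − 30.2 °C| / 0.0141 = 3.88×10^6 W

Q = 3880 kW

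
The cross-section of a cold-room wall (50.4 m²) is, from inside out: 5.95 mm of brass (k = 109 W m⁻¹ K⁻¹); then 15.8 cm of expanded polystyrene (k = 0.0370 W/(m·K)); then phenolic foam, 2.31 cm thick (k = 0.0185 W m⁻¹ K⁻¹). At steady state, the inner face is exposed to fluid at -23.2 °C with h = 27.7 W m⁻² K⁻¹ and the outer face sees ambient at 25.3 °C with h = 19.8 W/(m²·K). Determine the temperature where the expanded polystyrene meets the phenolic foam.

T = 14.1 °C

Treat each layer as a resistance in series:
  R_conv,in = 1/(hA) = 1/(27.7·50.4) = 7.163×10^-4 K/W
  R_brass = L/(kA) = 0.00595/(109·50.4) = 1.083×10^-6 K/W
  R_expanded polystyrene = L/(kA) = 0.158/(0.0370·50.4) = 0.08473 K/W
  R_phenolic foam = L/(kA) = 0.0231/(0.0185·50.4) = 0.02477 K/W
  R_conv,out = 1/(hA) = 1/(19.8·50.4) = 0.001002 K/W
ΣR = 7.163×10^-4 + 1.083×10^-6 + 0.08473 + 0.02477 + 0.001002 = 0.1112 K/W
Q = ΔT/ΣR = (-23.2 °C − 25.3 °C)/0.1112 = -436.2 W
From the inner boundary to the expanded polystyrene/phenolic foam interface, ΣR_partial = 0.08545 K/W.
T_interface = T_in − Q·ΣR_partial = -23.2 °C − (-436.2)(0.08545) = 14.1 °C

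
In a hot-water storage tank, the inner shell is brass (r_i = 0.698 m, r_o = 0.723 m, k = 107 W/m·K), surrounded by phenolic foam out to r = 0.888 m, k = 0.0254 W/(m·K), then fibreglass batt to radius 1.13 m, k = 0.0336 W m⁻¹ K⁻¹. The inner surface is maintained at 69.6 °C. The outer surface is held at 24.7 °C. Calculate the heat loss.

Q = 32.6 W

Series thermal resistances, inner to outer:
  R_brass = (1/0.698 − 1/0.723)/(4πk) = 0.04954/(4π·107) = 3.684×10^-5 K/W
  R_phenolic foam = (1/0.723 − 1/0.888)/(4πk) = 0.2570/(4π·0.0254) = 0.8052 K/W
  R_fibreglass batt = (1/0.888 − 1/1.13)/(4πk) = 0.2412/(4π·0.0336) = 0.5712 K/W
ΣR = 3.684×10^-5 + 0.8052 + 0.5712 = 1.376 K/W
Q = ΔT/ΣR = (69.6 °C − 24.7 °C)/1.376 = 32.6 W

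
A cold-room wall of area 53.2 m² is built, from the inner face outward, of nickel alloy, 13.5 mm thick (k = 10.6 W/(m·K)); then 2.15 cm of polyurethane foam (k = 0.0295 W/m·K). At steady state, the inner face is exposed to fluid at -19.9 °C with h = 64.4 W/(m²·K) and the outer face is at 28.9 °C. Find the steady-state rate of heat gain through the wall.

Resistance network (inner→outer):
  R_conv,in = 1/(hA) = 1/(64.4·53.2) = 2.919×10^-4 K/W
  R_nickel alloy = L/(kA) = 0.0135/(10.6·53.2) = 2.394×10^-5 K/W
  R_polyurethane foam = L/(kA) = 0.0215/(0.0295·53.2) = 0.01370 K/W
ΣR = 2.919×10^-4 + 2.394×10^-5 + 0.01370 = 0.01402 K/W
Q = ΔT/ΣR = (-19.9 °C − 28.9 °C)/0.01402 = -3480 W
(Negative Q ⇒ heat flows inward; heat gain = 3480 W.)

Q = 3.48 kW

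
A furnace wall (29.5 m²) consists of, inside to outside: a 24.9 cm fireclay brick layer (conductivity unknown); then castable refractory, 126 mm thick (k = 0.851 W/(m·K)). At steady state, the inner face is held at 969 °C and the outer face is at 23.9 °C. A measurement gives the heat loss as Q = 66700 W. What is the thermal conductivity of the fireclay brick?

ΣR = ΔT/Q = |969 − 23.9|/66700 = 0.01417 K/W
Known resistances:
  R_castable refractory = L/(kA) = 0.126/(0.851·29.5) = 0.005019 K/W
R_fireclay brick = ΣR − ΣR_known = 0.01417 − 0.005019 = 0.009151 K/W
L/(kA) = 0.009151 ⇒ k = 0.249/(0.009151·29.5) = 0.922 W/m·K

k = 0.922 W/m·K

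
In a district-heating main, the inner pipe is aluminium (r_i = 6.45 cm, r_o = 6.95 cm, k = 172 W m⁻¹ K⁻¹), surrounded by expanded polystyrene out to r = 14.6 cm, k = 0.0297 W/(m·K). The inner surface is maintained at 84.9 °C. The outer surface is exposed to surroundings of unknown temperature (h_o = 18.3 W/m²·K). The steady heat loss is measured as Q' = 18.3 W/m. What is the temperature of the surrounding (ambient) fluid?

T_out = 11.0 °C

Series resistances:
  R'_aluminium = ln(0.0695/0.0645)/(2πk) = 0.07466/(2π·172) = 6.909×10^-5 m·K/W
  R'_expanded polystyrene = ln(0.146/0.0695)/(2πk) = 0.7423/(2π·0.0297) = 3.978 m·K/W
  R'_conv,out = 1/(2πr h) = 1/(2π·0.146·18.3) = 0.05957 m·K/W
ΣR = 4.037 m·K/W
ΔT = Q'·ΣR = 18.3 × 4.037 = 73.88 K
Heat flows outward, so T_out = T_in − ΔT = 84.9 − 73.88 = 11.0 °C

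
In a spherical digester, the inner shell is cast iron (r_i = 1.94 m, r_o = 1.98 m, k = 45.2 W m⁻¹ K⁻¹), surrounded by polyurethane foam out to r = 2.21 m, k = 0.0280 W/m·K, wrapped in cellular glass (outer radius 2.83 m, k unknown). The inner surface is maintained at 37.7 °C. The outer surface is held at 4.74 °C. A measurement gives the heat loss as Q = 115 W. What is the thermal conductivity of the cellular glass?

ΣR = ΔT/Q = |37.7 − 4.74|/115 = 0.2866 K/W
Known resistances:
  R_cast iron = (1/1.94 − 1/1.98)/(4πk) = 0.01041/(4π·45.2) = 1.833×10^-5 K/W
  R_polyurethane foam = (1/1.98 − 1/2.21)/(4πk) = 0.05256/(4π·0.0280) = 0.1494 K/W
R_cellular glass = ΣR − ΣR_known = 0.2866 − 0.1494 = 0.1372 K/W
(1/r₁−1/r₂)/(4πk) = 0.1372 ⇒ k = 0.09913/(4π·0.1372) = 0.0575 W/m·K

k = 0.0575 W/m·K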